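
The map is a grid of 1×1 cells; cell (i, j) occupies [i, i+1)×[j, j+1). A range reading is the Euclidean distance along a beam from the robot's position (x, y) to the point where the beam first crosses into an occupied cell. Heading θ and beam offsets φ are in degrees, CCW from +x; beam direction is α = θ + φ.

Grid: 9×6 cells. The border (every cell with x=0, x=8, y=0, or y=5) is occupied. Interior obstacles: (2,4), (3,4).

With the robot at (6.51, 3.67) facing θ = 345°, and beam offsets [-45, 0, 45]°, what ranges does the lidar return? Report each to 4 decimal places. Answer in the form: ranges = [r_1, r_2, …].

ranges = [2.9800, 1.5426, 1.7205]

beam 1: φ=-45°, α=300°
  direction (0.5000, -0.8660); cell (6,3); t to first gridline: x 0.9800, y 0.7736 (then +2.0000 / +1.1547)
    (6,2) via y @ 0.7736
    (7,2) via x @ 0.9800
    (7,1) via y @ 1.9283
    (8,1) via x @ 2.9800  # hit
  → r_1 = 2.9800
beam 2: φ=0°, α=345°
  direction (0.9659, -0.2588); cell (6,3); t to first gridline: x 0.5073, y 2.5887 (then +1.0353 / +3.8637)
    (7,3) via x @ 0.5073
    (8,3) via x @ 1.5426  # hit
  → r_2 = 1.5426
beam 3: φ=45°, α=30°
  direction (0.8660, 0.5000); cell (6,3); t to first gridline: x 0.5658, y 0.6600 (then +1.1547 / +2.0000)
    (7,3) via x @ 0.5658
    (7,4) via y @ 0.6600
    (8,4) via x @ 1.7205  # hit
  → r_3 = 1.7205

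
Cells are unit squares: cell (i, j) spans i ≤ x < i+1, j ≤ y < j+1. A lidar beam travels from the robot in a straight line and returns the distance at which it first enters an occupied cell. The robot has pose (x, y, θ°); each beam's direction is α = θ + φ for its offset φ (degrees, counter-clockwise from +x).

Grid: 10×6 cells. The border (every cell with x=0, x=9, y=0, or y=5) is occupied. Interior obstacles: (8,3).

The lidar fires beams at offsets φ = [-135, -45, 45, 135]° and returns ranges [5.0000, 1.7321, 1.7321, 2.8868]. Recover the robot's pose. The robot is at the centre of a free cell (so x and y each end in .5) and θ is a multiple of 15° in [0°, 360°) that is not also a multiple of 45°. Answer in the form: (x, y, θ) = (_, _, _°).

(x, y, θ) = (2.5, 3.5, 105°)

Enumerate (i+0.5, j+0.5, θ) over the 31 free cells and 16 admissible headings. For each, cast all 4 beams and compare to the given ranges.
  (1.5, 3.5, 105°): beam 3 = 0.5774 ≠ 1.7321 ✗
  (1.5, 2.5, 30°): beam 1 = 1.5529 ≠ 5.0000 ✗
  (2.5, 2.5, 15°): beam 1 = 1.7321 ≠ 5.0000 ✗
  (6.5, 1.5, 165°): beam 1 = 2.8868 ≠ 5.0000 ✗
  …
  (2.5, 3.5, 105°): r_1=5.0000, r_2=1.7321, r_3=1.7321, r_4=2.8868 — all match ✓
Only this pose fits every beam.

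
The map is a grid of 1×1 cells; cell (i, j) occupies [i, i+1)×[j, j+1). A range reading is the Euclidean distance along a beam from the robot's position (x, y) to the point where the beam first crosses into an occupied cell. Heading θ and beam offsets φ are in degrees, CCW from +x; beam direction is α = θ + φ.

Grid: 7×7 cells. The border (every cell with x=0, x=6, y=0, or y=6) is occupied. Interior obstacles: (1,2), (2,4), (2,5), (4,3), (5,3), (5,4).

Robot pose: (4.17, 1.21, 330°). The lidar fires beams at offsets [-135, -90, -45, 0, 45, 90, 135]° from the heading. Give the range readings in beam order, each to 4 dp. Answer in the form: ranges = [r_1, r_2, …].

ranges = [0.8114, 0.2425, 0.2174, 0.4200, 1.8946, 2.0669, 4.5205]

beam 1: φ=-135°, α=195°
  direction (-0.9659, -0.2588); cell (4,1); t to first gridline: x 0.1760, y 0.8114 (then +1.0353 / +3.8637)
    (3,1) via x @ 0.1760
    (3,0) via y @ 0.8114  # hit
  → r_1 = 0.8114
beam 2: φ=-90°, α=240°
  direction (-0.5000, -0.8660); cell (4,1); t to first gridline: x 0.3400, y 0.2425 (then +2.0000 / +1.1547)
    (4,0) via y @ 0.2425  # hit
  → r_2 = 0.2425
beam 3: φ=-45°, α=285°
  direction (0.2588, -0.9659); cell (4,1); t to first gridline: x 3.2069, y 0.2174 (then +3.8637 / +1.0353)
    (4,0) via y @ 0.2174  # hit
  → r_3 = 0.2174
beam 4: φ=0°, α=330°
  direction (0.8660, -0.5000); cell (4,1); t to first gridline: x 0.9584, y 0.4200 (then +1.1547 / +2.0000)
    (4,0) via y @ 0.4200  # hit
  → r_4 = 0.4200
beam 5: φ=45°, α=15°
  direction (0.9659, 0.2588); cell (4,1); t to first gridline: x 0.8593, y 3.0523 (then +1.0353 / +3.8637)
    (5,1) via x @ 0.8593
    (6,1) via x @ 1.8946  # hit
  → r_5 = 1.8946
beam 6: φ=90°, α=60°
  direction (0.5000, 0.8660); cell (4,1); t to first gridline: x 1.6600, y 0.9122 (then +2.0000 / +1.1547)
    (4,2) via y @ 0.9122
    (5,2) via x @ 1.6600
    (5,3) via y @ 2.0669  # hit
  → r_6 = 2.0669
beam 7: φ=135°, α=105°
  direction (-0.2588, 0.9659); cell (4,1); t to first gridline: x 0.6568, y 0.8179 (then +3.8637 / +1.0353)
    (3,1) via x @ 0.6568
    (3,2) via y @ 0.8179
    (3,3) via y @ 1.8531
    (3,4) via y @ 2.8884
    (3,5) via y @ 3.9237
    (2,5) via x @ 4.5205  # hit
  → r_7 = 4.5205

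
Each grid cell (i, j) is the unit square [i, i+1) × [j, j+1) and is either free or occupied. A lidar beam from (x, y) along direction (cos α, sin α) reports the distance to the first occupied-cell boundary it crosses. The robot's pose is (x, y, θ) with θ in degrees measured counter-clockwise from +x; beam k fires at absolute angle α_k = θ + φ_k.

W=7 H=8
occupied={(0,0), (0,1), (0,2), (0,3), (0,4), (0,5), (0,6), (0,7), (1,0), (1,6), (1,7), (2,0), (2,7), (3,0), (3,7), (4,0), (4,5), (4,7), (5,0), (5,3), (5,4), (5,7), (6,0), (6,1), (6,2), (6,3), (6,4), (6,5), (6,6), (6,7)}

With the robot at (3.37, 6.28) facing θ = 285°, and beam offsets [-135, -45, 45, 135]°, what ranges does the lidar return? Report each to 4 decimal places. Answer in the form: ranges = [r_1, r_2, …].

beam 1: φ=-135°, α=150°
  cosα=-0.8660 sinα=0.5000 | (3,6) | tMaxX 0.4272 tMaxY 1.4400 | tΔX 1.1547 tΔY 2.0000
    t=0.4272 [x] (2,6)
    t=1.4400 [y] (2,7) — stop
  → r_1 = 1.4400
beam 2: φ=-45°, α=240°
  cosα=-0.5000 sinα=-0.8660 | (3,6) | tMaxX 0.7400 tMaxY 0.3233 | tΔX 2.0000 tΔY 1.1547
    t=0.3233 [y] (3,5)
    t=0.7400 [x] (2,5)
    t=1.4780 [y] (2,4)
    t=2.6327 [y] (2,3)
    t=2.7400 [x] (1,3)
    t=3.7874 [y] (1,2)
    t=4.7400 [x] (0,2) — stop
  → r_2 = 4.7400
beam 3: φ=45°, α=330°
  cosα=0.8660 sinα=-0.5000 | (3,6) | tMaxX 0.7275 tMaxY 0.5600 | tΔX 1.1547 tΔY 2.0000
    t=0.5600 [y] (3,5)
    t=0.7275 [x] (4,5) — stop
  → r_3 = 0.7275
beam 4: φ=135°, α=60°
  cosα=0.5000 sinα=0.8660 | (3,6) | tMaxX 1.2600 tMaxY 0.8314 | tΔX 2.0000 tΔY 1.1547
    t=0.8314 [y] (3,7) — stop
  → r_4 = 0.8314

ranges = [1.4400, 4.7400, 0.7275, 0.8314]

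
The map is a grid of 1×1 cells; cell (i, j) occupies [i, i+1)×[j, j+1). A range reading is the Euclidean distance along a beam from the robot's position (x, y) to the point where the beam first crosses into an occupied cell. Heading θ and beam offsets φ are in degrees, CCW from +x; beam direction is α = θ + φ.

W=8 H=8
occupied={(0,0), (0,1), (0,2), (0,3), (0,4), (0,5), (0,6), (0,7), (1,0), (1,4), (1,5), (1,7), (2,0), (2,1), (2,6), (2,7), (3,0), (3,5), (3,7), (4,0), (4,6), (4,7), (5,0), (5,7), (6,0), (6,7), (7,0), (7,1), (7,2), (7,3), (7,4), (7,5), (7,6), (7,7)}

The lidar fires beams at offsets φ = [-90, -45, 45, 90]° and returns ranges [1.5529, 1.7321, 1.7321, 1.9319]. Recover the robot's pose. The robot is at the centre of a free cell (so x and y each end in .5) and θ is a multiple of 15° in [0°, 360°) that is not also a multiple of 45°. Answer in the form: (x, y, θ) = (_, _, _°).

Enumerate (i+0.5, j+0.5, θ) over the 30 free cells and 16 admissible headings. For each, cast all 4 beams and compare to the given ranges.
  (6.5, 2.5, 345°): beam 2 = 1.0000 ≠ 1.7321 ✗
  (2.5, 3.5, 30°): beam 1 = 2.8868 ≠ 1.5529 ✗
  (3.5, 2.5, 165°): beam 1 = 3.6235 ≠ 1.5529 ✗
  (6.5, 5.5, 30°): beam 1 = 1.0000 ≠ 1.5529 ✗
  …
  (5.5, 4.5, 75°): r_1=1.5529, r_2=1.7321, r_3=1.7321, r_4=1.9319 — all match ✓
Unique over the lattice → pose = (5.5, 4.5, 75°).

(x, y, θ) = (5.5, 4.5, 75°)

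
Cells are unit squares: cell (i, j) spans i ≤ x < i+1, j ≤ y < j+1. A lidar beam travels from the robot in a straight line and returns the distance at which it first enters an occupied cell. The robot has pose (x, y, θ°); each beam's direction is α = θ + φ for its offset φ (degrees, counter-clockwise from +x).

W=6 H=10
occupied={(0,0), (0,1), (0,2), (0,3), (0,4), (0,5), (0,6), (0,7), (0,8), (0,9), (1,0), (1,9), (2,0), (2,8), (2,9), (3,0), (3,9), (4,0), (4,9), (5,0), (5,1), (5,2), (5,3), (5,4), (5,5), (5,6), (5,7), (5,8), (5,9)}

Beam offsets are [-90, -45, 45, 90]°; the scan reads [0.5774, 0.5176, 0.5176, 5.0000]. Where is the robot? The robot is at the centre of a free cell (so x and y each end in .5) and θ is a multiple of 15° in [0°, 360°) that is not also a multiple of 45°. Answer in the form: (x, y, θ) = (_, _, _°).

(x, y, θ) = (3.5, 8.5, 150°)

Candidates: 31 free-cell centres × 16 headings = 496 poses. Raycast each; keep the one whose scan matches to 4 dp.
  (4.5, 3.5, 30°): beam 1 = 1.0000 ≠ 0.5774 ✗
  (4.5, 8.5, 75°): beam 1 = 0.5176 ≠ 0.5774 ✗
  (1.5, 8.5, 150°): beam 4 = 1.0000 ≠ 5.0000 ✗
  …
  (3.5, 8.5, 150°): r_1=0.5774, r_2=0.5176, r_3=0.5176, r_4=5.0000 — all match ✓
No second candidate reproduces the full scan.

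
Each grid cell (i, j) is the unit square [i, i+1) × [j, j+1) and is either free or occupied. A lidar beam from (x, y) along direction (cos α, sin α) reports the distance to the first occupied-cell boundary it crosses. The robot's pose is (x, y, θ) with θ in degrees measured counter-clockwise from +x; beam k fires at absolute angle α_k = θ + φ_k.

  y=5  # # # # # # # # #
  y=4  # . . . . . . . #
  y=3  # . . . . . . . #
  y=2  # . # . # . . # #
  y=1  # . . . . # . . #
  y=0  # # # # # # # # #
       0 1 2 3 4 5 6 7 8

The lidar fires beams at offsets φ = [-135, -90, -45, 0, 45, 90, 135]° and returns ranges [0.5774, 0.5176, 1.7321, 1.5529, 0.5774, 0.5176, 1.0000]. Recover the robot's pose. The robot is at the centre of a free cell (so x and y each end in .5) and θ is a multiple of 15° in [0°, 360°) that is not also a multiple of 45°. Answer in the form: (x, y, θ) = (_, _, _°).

(x, y, θ) = (2.5, 1.5, 195°)

Candidates: 24 free-cell centres × 16 headings = 384 poses. Raycast each; keep the one whose scan matches to 4 dp.
  (1.5, 4.5, 30°): beam 1 = 1.9319 ≠ 0.5774 ✗
  (5.5, 4.5, 15°): beam 1 = 1.7321 ≠ 0.5774 ✗
  (5.5, 3.5, 105°): beam 1 = 1.7321 ≠ 0.5774 ✗
  (6.5, 3.5, 285°): beam 1 = 3.0000 ≠ 0.5774 ✗
  …
  (2.5, 1.5, 195°): r_1=0.5774, r_2=0.5176, r_3=1.7321, r_4=1.5529, r_5=0.5774, r_6=0.5176, r_7=1.0000 — all match ✓
No second candidate reproduces the full scan.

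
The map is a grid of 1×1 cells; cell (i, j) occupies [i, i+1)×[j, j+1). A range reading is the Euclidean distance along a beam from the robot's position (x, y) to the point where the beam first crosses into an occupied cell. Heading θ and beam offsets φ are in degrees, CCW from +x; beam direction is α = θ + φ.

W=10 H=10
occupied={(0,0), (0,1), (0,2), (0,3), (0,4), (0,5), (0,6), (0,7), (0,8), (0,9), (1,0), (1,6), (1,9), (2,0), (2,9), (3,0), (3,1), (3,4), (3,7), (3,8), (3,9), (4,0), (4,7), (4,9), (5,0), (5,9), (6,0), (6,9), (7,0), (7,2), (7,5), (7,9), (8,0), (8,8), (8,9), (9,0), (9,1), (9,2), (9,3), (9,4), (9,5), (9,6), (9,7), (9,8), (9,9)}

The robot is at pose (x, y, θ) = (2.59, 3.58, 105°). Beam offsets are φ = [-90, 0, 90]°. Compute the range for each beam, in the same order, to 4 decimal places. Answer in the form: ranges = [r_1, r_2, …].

ranges = [5.4865, 2.5054, 1.6461]

beam 1: φ=-90°, α=15°
  d=(0.9659,0.2588)  start (2,3)  tX=0.4245 tY=1.6228  stride 1/|dx|=1.0353 1/|dy|=3.8637
    cross x-line → (3,3), t=0.4245
    cross x-line → (4,3), t=1.4597
    cross y-line → (4,4), t=1.6228
    cross x-line → (5,4), t=2.4950
    cross x-line → (6,4), t=3.5303
    cross x-line → (7,4), t=4.5656
    cross y-line → (7,5), t=5.4865 (wall)
  → r_1 = 5.4865
beam 2: φ=0°, α=105°
  d=(-0.2588,0.9659)  start (2,3)  tX=2.2796 tY=0.4348  stride 1/|dx|=3.8637 1/|dy|=1.0353
    cross y-line → (2,4), t=0.4348
    cross y-line → (2,5), t=1.4701
    cross x-line → (1,5), t=2.2796
    cross y-line → (1,6), t=2.5054 (wall)
  → r_2 = 2.5054
beam 3: φ=90°, α=195°
  d=(-0.9659,-0.2588)  start (2,3)  tX=0.6108 tY=2.2409  stride 1/|dx|=1.0353 1/|dy|=3.8637
    cross x-line → (1,3), t=0.6108
    cross x-line → (0,3), t=1.6461 (wall)
  → r_3 = 1.6461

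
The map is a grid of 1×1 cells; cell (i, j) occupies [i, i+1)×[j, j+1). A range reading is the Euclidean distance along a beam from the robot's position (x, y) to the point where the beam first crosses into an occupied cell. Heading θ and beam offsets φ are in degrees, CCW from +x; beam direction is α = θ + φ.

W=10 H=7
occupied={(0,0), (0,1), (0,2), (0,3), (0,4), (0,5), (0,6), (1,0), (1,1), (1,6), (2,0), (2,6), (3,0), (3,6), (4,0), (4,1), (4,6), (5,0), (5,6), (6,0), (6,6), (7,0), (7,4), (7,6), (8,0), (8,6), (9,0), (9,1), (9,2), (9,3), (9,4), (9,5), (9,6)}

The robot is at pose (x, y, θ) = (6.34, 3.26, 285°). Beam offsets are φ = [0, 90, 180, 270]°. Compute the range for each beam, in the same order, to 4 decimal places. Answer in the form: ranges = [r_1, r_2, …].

beam 1: φ=0°, α=285°
  cosα=0.2588 sinα=-0.9659 | (6,3) | tMaxX 2.5500 tMaxY 0.2692 | tΔX 3.8637 tΔY 1.0353
    t=0.2692 [y] (6,2)
    t=1.3044 [y] (6,1)
    t=2.3397 [y] (6,0) — stop
  → r_1 = 2.3397
beam 2: φ=90°, α=15°
  cosα=0.9659 sinα=0.2588 | (6,3) | tMaxX 0.6833 tMaxY 2.8591 | tΔX 1.0353 tΔY 3.8637
    t=0.6833 [x] (7,3)
    t=1.7186 [x] (8,3)
    t=2.7538 [x] (9,3) — stop
  → r_2 = 2.7538
beam 3: φ=180°, α=105°
  cosα=-0.2588 sinα=0.9659 | (6,3) | tMaxX 1.3137 tMaxY 0.7661 | tΔX 3.8637 tΔY 1.0353
    t=0.7661 [y] (6,4)
    t=1.3137 [x] (5,4)
    t=1.8014 [y] (5,5)
    t=2.8367 [y] (5,6) — stop
  → r_3 = 2.8367
beam 4: φ=270°, α=195°
  cosα=-0.9659 sinα=-0.2588 | (6,3) | tMaxX 0.3520 tMaxY 1.0046 | tΔX 1.0353 tΔY 3.8637
    t=0.3520 [x] (5,3)
    t=1.0046 [y] (5,2)
    t=1.3873 [x] (4,2)
    t=2.4225 [x] (3,2)
    t=3.4578 [x] (2,2)
    t=4.4931 [x] (1,2)
    t=4.8683 [y] (1,1) — stop
  → r_4 = 4.8683

ranges = [2.3397, 2.7538, 2.8367, 4.8683]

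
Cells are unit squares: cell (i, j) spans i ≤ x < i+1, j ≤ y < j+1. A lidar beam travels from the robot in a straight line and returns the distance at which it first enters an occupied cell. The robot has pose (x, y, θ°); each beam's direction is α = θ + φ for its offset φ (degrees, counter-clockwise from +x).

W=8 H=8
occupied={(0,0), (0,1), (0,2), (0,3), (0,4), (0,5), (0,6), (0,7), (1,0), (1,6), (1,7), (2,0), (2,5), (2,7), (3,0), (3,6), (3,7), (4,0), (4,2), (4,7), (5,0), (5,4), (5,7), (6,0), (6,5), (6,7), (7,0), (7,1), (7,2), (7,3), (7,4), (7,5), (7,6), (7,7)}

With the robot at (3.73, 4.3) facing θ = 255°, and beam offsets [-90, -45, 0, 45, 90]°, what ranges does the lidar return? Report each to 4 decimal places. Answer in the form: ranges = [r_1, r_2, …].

beam 1: φ=-90°, α=165°
  cosα=-0.9659 sinα=0.2588 | (3,4) | tMaxX 0.7558 tMaxY 2.7046 | tΔX 1.0353 tΔY 3.8637
    t=0.7558 [x] (2,4)
    t=1.7910 [x] (1,4)
    t=2.7046 [y] (1,5)
    t=2.8263 [x] (0,5) — stop
  → r_1 = 2.8263
beam 2: φ=-45°, α=210°
  cosα=-0.8660 sinα=-0.5000 | (3,4) | tMaxX 0.8429 tMaxY 0.6000 | tΔX 1.1547 tΔY 2.0000
    t=0.6000 [y] (3,3)
    t=0.8429 [x] (2,3)
    t=1.9976 [x] (1,3)
    t=2.6000 [y] (1,2)
    t=3.1523 [x] (0,2) — stop
  → r_2 = 3.1523
beam 3: φ=0°, α=255°
  cosα=-0.2588 sinα=-0.9659 | (3,4) | tMaxX 2.8205 tMaxY 0.3106 | tΔX 3.8637 tΔY 1.0353
    t=0.3106 [y] (3,3)
    t=1.3459 [y] (3,2)
    t=2.3811 [y] (3,1)
    t=2.8205 [x] (2,1)
    t=3.4164 [y] (2,0) — stop
  → r_3 = 3.4164
beam 4: φ=45°, α=300°
  cosα=0.5000 sinα=-0.8660 | (3,4) | tMaxX 0.5400 tMaxY 0.3464 | tΔX 2.0000 tΔY 1.1547
    t=0.3464 [y] (3,3)
    t=0.5400 [x] (4,3)
    t=1.5011 [y] (4,2) — stop
  → r_4 = 1.5011
beam 5: φ=90°, α=345°
  cosα=0.9659 sinα=-0.2588 | (3,4) | tMaxX 0.2795 tMaxY 1.1591 | tΔX 1.0353 tΔY 3.8637
    t=0.2795 [x] (4,4)
    t=1.1591 [y] (4,3)
    t=1.3148 [x] (5,3)
    t=2.3501 [x] (6,3)
    t=3.3854 [x] (7,3) — stop
  → r_5 = 3.3854

ranges = [2.8263, 3.1523, 3.4164, 1.5011, 3.3854]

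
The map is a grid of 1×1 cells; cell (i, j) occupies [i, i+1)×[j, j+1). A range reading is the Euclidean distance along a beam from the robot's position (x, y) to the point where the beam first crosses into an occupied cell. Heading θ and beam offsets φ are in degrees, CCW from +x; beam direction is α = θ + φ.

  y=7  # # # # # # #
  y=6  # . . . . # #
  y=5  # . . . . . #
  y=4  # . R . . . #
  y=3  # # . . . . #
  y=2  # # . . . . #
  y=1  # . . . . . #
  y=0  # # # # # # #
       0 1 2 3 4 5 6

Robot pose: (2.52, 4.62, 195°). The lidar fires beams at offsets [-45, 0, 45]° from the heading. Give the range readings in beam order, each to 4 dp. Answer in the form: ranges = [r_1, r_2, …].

beam 1: φ=-45°, α=150°
  cosα=-0.8660 sinα=0.5000 | (2,4) | tMaxX 0.6004 tMaxY 0.7600 | tΔX 1.1547 tΔY 2.0000
    t=0.6004 [x] (1,4)
    t=0.7600 [y] (1,5)
    t=1.7551 [x] (0,5) — stop
  → r_1 = 1.7551
beam 2: φ=0°, α=195°
  cosα=-0.9659 sinα=-0.2588 | (2,4) | tMaxX 0.5383 tMaxY 2.3955 | tΔX 1.0353 tΔY 3.8637
    t=0.5383 [x] (1,4)
    t=1.5736 [x] (0,4) — stop
  → r_2 = 1.5736
beam 3: φ=45°, α=240°
  cosα=-0.5000 sinα=-0.8660 | (2,4) | tMaxX 1.0400 tMaxY 0.7159 | tΔX 2.0000 tΔY 1.1547
    t=0.7159 [y] (2,3)
    t=1.0400 [x] (1,3) — stop
  → r_3 = 1.0400

ranges = [1.7551, 1.5736, 1.0400]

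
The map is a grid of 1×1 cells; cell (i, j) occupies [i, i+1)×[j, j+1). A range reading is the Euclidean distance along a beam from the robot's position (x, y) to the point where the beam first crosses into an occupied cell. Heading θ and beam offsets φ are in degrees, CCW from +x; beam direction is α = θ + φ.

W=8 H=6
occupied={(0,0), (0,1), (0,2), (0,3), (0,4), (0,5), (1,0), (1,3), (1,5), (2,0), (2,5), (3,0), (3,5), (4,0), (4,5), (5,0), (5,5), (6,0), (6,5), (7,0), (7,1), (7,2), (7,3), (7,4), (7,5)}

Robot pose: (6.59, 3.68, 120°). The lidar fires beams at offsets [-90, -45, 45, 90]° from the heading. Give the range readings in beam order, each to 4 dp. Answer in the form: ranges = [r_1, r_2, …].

beam 1: φ=-90°, α=30°
  dir = (cos 30°, sin 30°) = (0.8660, 0.5000); from cell (6,3)
  next x-line at t=0.4734, next y-line at t=0.6400; Δt_x=1.1547, Δt_y=2.0000
    x: enter (7,3) at t=0.4734 ← occupied
  → r_1 = 0.4734
beam 2: φ=-45°, α=75°
  dir = (cos 75°, sin 75°) = (0.2588, 0.9659); from cell (6,3)
  next x-line at t=1.5841, next y-line at t=0.3313; Δt_x=3.8637, Δt_y=1.0353
    y: enter (6,4) at t=0.3313
    y: enter (6,5) at t=1.3666 ← occupied
  → r_2 = 1.3666
beam 3: φ=45°, α=165°
  dir = (cos 165°, sin 165°) = (-0.9659, 0.2588); from cell (6,3)
  next x-line at t=0.6108, next y-line at t=1.2364; Δt_x=1.0353, Δt_y=3.8637
    x: enter (5,3) at t=0.6108
    y: enter (5,4) at t=1.2364
    x: enter (4,4) at t=1.6461
    x: enter (3,4) at t=2.6814
    x: enter (2,4) at t=3.7166
    x: enter (1,4) at t=4.7519
    y: enter (1,5) at t=5.1001 ← occupied
  → r_3 = 5.1001
beam 4: φ=90°, α=210°
  dir = (cos 210°, sin 210°) = (-0.8660, -0.5000); from cell (6,3)
  next x-line at t=0.6813, next y-line at t=1.3600; Δt_x=1.1547, Δt_y=2.0000
    x: enter (5,3) at t=0.6813
    y: enter (5,2) at t=1.3600
    x: enter (4,2) at t=1.8360
    x: enter (3,2) at t=2.9907
    y: enter (3,1) at t=3.3600
    x: enter (2,1) at t=4.1454
    x: enter (1,1) at t=5.3001
    y: enter (1,0) at t=5.3600 ← occupied
  → r_4 = 5.3600

ranges = [0.4734, 1.3666, 5.1001, 5.3600]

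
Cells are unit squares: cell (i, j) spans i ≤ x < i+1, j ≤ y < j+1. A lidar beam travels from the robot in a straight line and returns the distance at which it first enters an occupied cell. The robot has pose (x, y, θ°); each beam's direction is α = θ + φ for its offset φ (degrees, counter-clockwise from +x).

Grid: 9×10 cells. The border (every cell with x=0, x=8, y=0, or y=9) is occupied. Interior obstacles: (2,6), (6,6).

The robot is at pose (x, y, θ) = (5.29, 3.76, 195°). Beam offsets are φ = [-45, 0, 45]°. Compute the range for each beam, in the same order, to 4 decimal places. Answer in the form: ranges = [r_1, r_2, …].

ranges = [4.9537, 4.4413, 3.1870]

beam 1: φ=-45°, α=150°
  dir = (cos 150°, sin 150°) = (-0.8660, 0.5000); from cell (5,3)
  next x-line at t=0.3349, next y-line at t=0.4800; Δt_x=1.1547, Δt_y=2.0000
    x: enter (4,3) at t=0.3349
    y: enter (4,4) at t=0.4800
    x: enter (3,4) at t=1.4896
    y: enter (3,5) at t=2.4800
    x: enter (2,5) at t=2.6443
    x: enter (1,5) at t=3.7990
    y: enter (1,6) at t=4.4800
    x: enter (0,6) at t=4.9537 ← occupied
  → r_1 = 4.9537
beam 2: φ=0°, α=195°
  dir = (cos 195°, sin 195°) = (-0.9659, -0.2588); from cell (5,3)
  next x-line at t=0.3002, next y-line at t=2.9364; Δt_x=1.0353, Δt_y=3.8637
    x: enter (4,3) at t=0.3002
    x: enter (3,3) at t=1.3355
    x: enter (2,3) at t=2.3708
    y: enter (2,2) at t=2.9364
    x: enter (1,2) at t=3.4061
    x: enter (0,2) at t=4.4413 ← occupied
  → r_2 = 4.4413
beam 3: φ=45°, α=240°
  dir = (cos 240°, sin 240°) = (-0.5000, -0.8660); from cell (5,3)
  next x-line at t=0.5800, next y-line at t=0.8776; Δt_x=2.0000, Δt_y=1.1547
    x: enter (4,3) at t=0.5800
    y: enter (4,2) at t=0.8776
    y: enter (4,1) at t=2.0323
    x: enter (3,1) at t=2.5800
    y: enter (3,0) at t=3.1870 ← occupied
  → r_3 = 3.1870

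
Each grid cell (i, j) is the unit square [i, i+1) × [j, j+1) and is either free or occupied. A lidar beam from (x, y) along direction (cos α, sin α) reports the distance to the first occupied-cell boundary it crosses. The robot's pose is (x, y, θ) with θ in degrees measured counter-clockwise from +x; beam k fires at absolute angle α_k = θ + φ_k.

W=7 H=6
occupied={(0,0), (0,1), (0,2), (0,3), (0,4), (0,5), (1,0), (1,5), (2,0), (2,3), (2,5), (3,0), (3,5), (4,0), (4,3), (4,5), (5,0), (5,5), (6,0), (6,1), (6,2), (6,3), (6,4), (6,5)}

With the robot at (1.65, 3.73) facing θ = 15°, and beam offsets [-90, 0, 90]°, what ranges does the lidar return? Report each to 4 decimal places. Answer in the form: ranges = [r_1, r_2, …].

ranges = [2.8263, 0.3623, 1.3148]

beam 1: φ=-90°, α=285°
  d=(0.2588,-0.9659)  start (1,3)  tX=1.3523 tY=0.7558  stride 1/|dx|=3.8637 1/|dy|=1.0353
    cross y-line → (1,2), t=0.7558
    cross x-line → (2,2), t=1.3523
    cross y-line → (2,1), t=1.7910
    cross y-line → (2,0), t=2.8263 (wall)
  → r_1 = 2.8263
beam 2: φ=0°, α=15°
  d=(0.9659,0.2588)  start (1,3)  tX=0.3623 tY=1.0432  stride 1/|dx|=1.0353 1/|dy|=3.8637
    cross x-line → (2,3), t=0.3623 (wall)
  → r_2 = 0.3623
beam 3: φ=90°, α=105°
  d=(-0.2588,0.9659)  start (1,3)  tX=2.5114 tY=0.2795  stride 1/|dx|=3.8637 1/|dy|=1.0353
    cross y-line → (1,4), t=0.2795
    cross y-line → (1,5), t=1.3148 (wall)
  → r_3 = 1.3148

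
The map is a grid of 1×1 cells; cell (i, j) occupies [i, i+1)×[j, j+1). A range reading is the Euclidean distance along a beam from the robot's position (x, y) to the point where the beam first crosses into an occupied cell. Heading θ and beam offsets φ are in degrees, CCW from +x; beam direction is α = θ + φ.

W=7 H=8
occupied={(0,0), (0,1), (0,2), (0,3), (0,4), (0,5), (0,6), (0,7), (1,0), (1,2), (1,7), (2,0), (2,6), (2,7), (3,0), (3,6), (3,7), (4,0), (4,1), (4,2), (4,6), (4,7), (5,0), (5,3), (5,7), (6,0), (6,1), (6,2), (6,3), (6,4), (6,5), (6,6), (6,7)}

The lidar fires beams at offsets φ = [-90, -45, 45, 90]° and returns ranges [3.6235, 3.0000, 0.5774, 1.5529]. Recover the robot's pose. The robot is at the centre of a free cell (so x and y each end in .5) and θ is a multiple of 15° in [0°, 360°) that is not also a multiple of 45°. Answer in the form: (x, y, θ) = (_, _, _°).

The pose lattice has 23·16 = 368 candidates. Test each by forward raycasting.
  (4.5, 4.5, 30°): beam 1 = 1.0000 ≠ 3.6235 ✗
  (5.5, 5.5, 345°): beam 1 = 1.5529 ≠ 3.6235 ✗
  (3.5, 3.5, 195°): beam 1 = 2.5882 ≠ 3.6235 ✗
  (3.5, 4.5, 60°): beam 1 = 1.7321 ≠ 3.6235 ✗
  (5.5, 5.5, 150°): beam 1 = 1.0000 ≠ 3.6235 ✗
  …
  (2.5, 2.5, 165°): r_1=3.6235, r_2=3.0000, r_3=0.5774, r_4=1.5529 — all match ✓
Only this pose fits every beam.

(x, y, θ) = (2.5, 2.5, 165°)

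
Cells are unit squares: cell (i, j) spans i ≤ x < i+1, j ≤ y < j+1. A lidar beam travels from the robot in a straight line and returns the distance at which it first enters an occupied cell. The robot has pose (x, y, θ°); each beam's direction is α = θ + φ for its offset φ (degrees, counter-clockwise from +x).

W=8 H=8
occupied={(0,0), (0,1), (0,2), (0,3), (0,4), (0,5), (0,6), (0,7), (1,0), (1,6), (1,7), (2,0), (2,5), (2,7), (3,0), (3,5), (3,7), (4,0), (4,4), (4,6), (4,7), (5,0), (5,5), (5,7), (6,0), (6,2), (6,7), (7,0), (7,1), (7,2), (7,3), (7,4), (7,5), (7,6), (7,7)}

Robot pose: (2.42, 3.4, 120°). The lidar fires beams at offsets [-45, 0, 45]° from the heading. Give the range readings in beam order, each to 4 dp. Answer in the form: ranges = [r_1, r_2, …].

beam 1: φ=-45°, α=75°
  dir = (cos 75°, sin 75°) = (0.2588, 0.9659); from cell (2,3)
  next x-line at t=2.2409, next y-line at t=0.6212; Δt_x=3.8637, Δt_y=1.0353
    y: enter (2,4) at t=0.6212
    y: enter (2,5) at t=1.6564 ← occupied
  → r_1 = 1.6564
beam 2: φ=0°, α=120°
  dir = (cos 120°, sin 120°) = (-0.5000, 0.8660); from cell (2,3)
  next x-line at t=0.8400, next y-line at t=0.6928; Δt_x=2.0000, Δt_y=1.1547
    y: enter (2,4) at t=0.6928
    x: enter (1,4) at t=0.8400
    y: enter (1,5) at t=1.8475
    x: enter (0,5) at t=2.8400 ← occupied
  → r_2 = 2.8400
beam 3: φ=45°, α=165°
  dir = (cos 165°, sin 165°) = (-0.9659, 0.2588); from cell (2,3)
  next x-line at t=0.4348, next y-line at t=2.3182; Δt_x=1.0353, Δt_y=3.8637
    x: enter (1,3) at t=0.4348
    x: enter (0,3) at t=1.4701 ← occupied
  → r_3 = 1.4701

ranges = [1.6564, 2.8400, 1.4701]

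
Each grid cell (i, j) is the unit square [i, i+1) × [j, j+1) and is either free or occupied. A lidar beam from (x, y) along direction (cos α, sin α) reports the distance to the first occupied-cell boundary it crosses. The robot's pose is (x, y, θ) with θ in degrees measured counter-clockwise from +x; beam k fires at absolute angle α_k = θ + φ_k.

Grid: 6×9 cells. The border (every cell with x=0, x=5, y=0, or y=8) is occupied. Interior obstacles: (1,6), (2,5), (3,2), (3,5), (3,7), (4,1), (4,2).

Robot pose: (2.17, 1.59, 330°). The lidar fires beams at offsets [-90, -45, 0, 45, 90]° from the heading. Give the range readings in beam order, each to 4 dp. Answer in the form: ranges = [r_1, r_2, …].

ranges = [0.6813, 0.6108, 1.1800, 1.5841, 5.6600]

beam 1: φ=-90°, α=240°
  direction (-0.5000, -0.8660); cell (2,1); t to first gridline: x 0.3400, y 0.6813 (then +2.0000 / +1.1547)
    (1,1) via x @ 0.3400
    (1,0) via y @ 0.6813  # hit
  → r_1 = 0.6813
beam 2: φ=-45°, α=285°
  direction (0.2588, -0.9659); cell (2,1); t to first gridline: x 3.2069, y 0.6108 (then +3.8637 / +1.0353)
    (2,0) via y @ 0.6108  # hit
  → r_2 = 0.6108
beam 3: φ=0°, α=330°
  direction (0.8660, -0.5000); cell (2,1); t to first gridline: x 0.9584, y 1.1800 (then +1.1547 / +2.0000)
    (3,1) via x @ 0.9584
    (3,0) via y @ 1.1800  # hit
  → r_3 = 1.1800
beam 4: φ=45°, α=15°
  direction (0.9659, 0.2588); cell (2,1); t to first gridline: x 0.8593, y 1.5841 (then +1.0353 / +3.8637)
    (3,1) via x @ 0.8593
    (3,2) via y @ 1.5841  # hit
  → r_4 = 1.5841
beam 5: φ=90°, α=60°
  direction (0.5000, 0.8660); cell (2,1); t to first gridline: x 1.6600, y 0.4734 (then +2.0000 / +1.1547)
    (2,2) via y @ 0.4734
    (2,3) via y @ 1.6281
    (3,3) via x @ 1.6600
    (3,4) via y @ 2.7828
    (4,4) via x @ 3.6600
    (4,5) via y @ 3.9375
    (4,6) via y @ 5.0922
    (5,6) via x @ 5.6600  # hit
  → r_5 = 5.6600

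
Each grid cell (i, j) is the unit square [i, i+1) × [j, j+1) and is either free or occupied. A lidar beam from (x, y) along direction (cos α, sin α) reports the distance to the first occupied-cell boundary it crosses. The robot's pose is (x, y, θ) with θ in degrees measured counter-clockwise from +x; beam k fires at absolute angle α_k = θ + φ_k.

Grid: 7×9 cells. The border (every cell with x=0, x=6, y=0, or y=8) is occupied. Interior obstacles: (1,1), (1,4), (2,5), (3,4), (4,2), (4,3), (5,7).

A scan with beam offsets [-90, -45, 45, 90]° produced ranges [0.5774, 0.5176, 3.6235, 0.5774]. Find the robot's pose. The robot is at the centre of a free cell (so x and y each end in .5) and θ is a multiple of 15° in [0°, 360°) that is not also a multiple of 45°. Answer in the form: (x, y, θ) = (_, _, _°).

Enumerate (i+0.5, j+0.5, θ) over the 28 free cells and 16 admissible headings. For each, cast all 4 beams and compare to the given ranges.
  (3.5, 5.5, 165°): beam 1 = 2.5882 ≠ 0.5774 ✗
  (2.5, 6.5, 255°): beam 1 = 1.5529 ≠ 0.5774 ✗
  (4.5, 5.5, 240°): beam 1 = 4.0415 ≠ 0.5774 ✗
  (5.5, 4.5, 285°): beam 1 = 1.5529 ≠ 0.5774 ✗
  …
  (2.5, 4.5, 240°): r_1=0.5774, r_2=0.5176, r_3=3.6235, r_4=0.5774 — all match ✓
Only this pose fits every beam.

(x, y, θ) = (2.5, 4.5, 240°)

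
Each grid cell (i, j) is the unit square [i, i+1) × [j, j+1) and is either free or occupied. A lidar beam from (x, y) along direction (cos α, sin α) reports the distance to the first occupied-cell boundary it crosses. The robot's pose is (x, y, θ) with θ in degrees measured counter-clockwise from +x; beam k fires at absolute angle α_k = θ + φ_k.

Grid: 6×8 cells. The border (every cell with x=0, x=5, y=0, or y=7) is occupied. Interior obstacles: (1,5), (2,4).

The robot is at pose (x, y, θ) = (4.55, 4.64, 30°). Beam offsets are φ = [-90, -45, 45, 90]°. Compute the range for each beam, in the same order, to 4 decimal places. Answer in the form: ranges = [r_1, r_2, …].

beam 1: φ=-90°, α=300°
  cosα=0.5000 sinα=-0.8660 | (4,4) | tMaxX 0.9000 tMaxY 0.7390 | tΔX 2.0000 tΔY 1.1547
    t=0.7390 [y] (4,3)
    t=0.9000 [x] (5,3) — stop
  → r_1 = 0.9000
beam 2: φ=-45°, α=345°
  cosα=0.9659 sinα=-0.2588 | (4,4) | tMaxX 0.4659 tMaxY 2.4728 | tΔX 1.0353 tΔY 3.8637
    t=0.4659 [x] (5,4) — stop
  → r_2 = 0.4659
beam 3: φ=45°, α=75°
  cosα=0.2588 sinα=0.9659 | (4,4) | tMaxX 1.7387 tMaxY 0.3727 | tΔX 3.8637 tΔY 1.0353
    t=0.3727 [y] (4,5)
    t=1.4080 [y] (4,6)
    t=1.7387 [x] (5,6) — stop
  → r_3 = 1.7387
beam 4: φ=90°, α=120°
  cosα=-0.5000 sinα=0.8660 | (4,4) | tMaxX 1.1000 tMaxY 0.4157 | tΔX 2.0000 tΔY 1.1547
    t=0.4157 [y] (4,5)
    t=1.1000 [x] (3,5)
    t=1.5704 [y] (3,6)
    t=2.7251 [y] (3,7) — stop
  → r_4 = 2.7251

ranges = [0.9000, 0.4659, 1.7387, 2.7251]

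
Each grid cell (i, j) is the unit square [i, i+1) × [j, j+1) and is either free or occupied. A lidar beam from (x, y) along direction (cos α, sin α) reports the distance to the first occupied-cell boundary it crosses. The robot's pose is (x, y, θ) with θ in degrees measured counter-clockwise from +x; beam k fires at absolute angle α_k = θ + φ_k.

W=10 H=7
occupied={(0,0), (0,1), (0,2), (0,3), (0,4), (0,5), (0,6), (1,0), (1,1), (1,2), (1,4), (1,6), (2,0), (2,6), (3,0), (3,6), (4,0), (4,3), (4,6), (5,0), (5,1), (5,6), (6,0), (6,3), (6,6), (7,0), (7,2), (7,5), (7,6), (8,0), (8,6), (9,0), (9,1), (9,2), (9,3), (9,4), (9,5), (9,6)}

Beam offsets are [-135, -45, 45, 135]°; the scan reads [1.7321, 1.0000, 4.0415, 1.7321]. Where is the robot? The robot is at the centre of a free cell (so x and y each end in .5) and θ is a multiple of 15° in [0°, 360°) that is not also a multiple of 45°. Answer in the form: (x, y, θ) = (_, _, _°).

(x, y, θ) = (3.5, 2.5, 75°)

The pose lattice has 32·16 = 512 candidates. Test each by forward raycasting.
  (3.5, 1.5, 165°): beam 1 = 3.0000 ≠ 1.7321 ✗
  (2.5, 3.5, 210°): beam 1 = 2.5882 ≠ 1.7321 ✗
  (3.5, 1.5, 210°): beam 1 = 1.9319 ≠ 1.7321 ✗
  …
  (3.5, 2.5, 75°): r_1=1.7321, r_2=1.0000, r_3=4.0415, r_4=1.7321 — all match ✓
Unique over the lattice → pose = (3.5, 2.5, 75°).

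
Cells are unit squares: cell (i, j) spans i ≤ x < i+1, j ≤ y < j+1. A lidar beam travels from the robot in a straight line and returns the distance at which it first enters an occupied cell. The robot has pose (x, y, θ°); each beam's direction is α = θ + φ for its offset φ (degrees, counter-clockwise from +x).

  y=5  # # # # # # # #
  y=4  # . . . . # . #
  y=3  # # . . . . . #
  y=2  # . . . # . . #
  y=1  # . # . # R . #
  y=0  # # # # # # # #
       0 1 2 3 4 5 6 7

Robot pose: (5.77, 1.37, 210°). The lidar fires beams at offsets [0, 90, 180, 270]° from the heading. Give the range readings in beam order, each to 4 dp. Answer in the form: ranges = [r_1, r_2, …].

ranges = [0.7400, 0.4272, 1.4203, 1.5400]

beam 1: φ=0°, α=210°
  cosα=-0.8660 sinα=-0.5000 | (5,1) | tMaxX 0.8891 tMaxY 0.7400 | tΔX 1.1547 tΔY 2.0000
    t=0.7400 [y] (5,0) — stop
  → r_1 = 0.7400
beam 2: φ=90°, α=300°
  cosα=0.5000 sinα=-0.8660 | (5,1) | tMaxX 0.4600 tMaxY 0.4272 | tΔX 2.0000 tΔY 1.1547
    t=0.4272 [y] (5,0) — stop
  → r_2 = 0.4272
beam 3: φ=180°, α=30°
  cosα=0.8660 sinα=0.5000 | (5,1) | tMaxX 0.2656 tMaxY 1.2600 | tΔX 1.1547 tΔY 2.0000
    t=0.2656 [x] (6,1)
    t=1.2600 [y] (6,2)
    t=1.4203 [x] (7,2) — stop
  → r_3 = 1.4203
beam 4: φ=270°, α=120°
  cosα=-0.5000 sinα=0.8660 | (5,1) | tMaxX 1.5400 tMaxY 0.7275 | tΔX 2.0000 tΔY 1.1547
    t=0.7275 [y] (5,2)
    t=1.5400 [x] (4,2) — stop
  → r_4 = 1.5400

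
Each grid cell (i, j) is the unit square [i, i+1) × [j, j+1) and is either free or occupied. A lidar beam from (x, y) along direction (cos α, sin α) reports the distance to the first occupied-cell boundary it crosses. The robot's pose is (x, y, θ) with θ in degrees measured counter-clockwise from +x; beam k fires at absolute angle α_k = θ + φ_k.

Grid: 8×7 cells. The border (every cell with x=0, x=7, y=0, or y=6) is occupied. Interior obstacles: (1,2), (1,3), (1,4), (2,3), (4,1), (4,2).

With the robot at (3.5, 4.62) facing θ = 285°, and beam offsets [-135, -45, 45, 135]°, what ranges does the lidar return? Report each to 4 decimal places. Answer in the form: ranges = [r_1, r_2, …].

ranges = [2.7600, 1.0000, 4.0415, 1.5935]

beam 1: φ=-135°, α=150°
  cosα=-0.8660 sinα=0.5000 | (3,4) | tMaxX 0.5774 tMaxY 0.7600 | tΔX 1.1547 tΔY 2.0000
    t=0.5774 [x] (2,4)
    t=0.7600 [y] (2,5)
    t=1.7321 [x] (1,5)
    t=2.7600 [y] (1,6) — stop
  → r_1 = 2.7600
beam 2: φ=-45°, α=240°
  cosα=-0.5000 sinα=-0.8660 | (3,4) | tMaxX 1.0000 tMaxY 0.7159 | tΔX 2.0000 tΔY 1.1547
    t=0.7159 [y] (3,3)
    t=1.0000 [x] (2,3) — stop
  → r_2 = 1.0000
beam 3: φ=45°, α=330°
  cosα=0.8660 sinα=-0.5000 | (3,4) | tMaxX 0.5774 tMaxY 1.2400 | tΔX 1.1547 tΔY 2.0000
    t=0.5774 [x] (4,4)
    t=1.2400 [y] (4,3)
    t=1.7321 [x] (5,3)
    t=2.8868 [x] (6,3)
    t=3.2400 [y] (6,2)
    t=4.0415 [x] (7,2) — stop
  → r_3 = 4.0415
beam 4: φ=135°, α=60°
  cosα=0.5000 sinα=0.8660 | (3,4) | tMaxX 1.0000 tMaxY 0.4388 | tΔX 2.0000 tΔY 1.1547
    t=0.4388 [y] (3,5)
    t=1.0000 [x] (4,5)
    t=1.5935 [y] (4,6) — stop
  → r_4 = 1.5935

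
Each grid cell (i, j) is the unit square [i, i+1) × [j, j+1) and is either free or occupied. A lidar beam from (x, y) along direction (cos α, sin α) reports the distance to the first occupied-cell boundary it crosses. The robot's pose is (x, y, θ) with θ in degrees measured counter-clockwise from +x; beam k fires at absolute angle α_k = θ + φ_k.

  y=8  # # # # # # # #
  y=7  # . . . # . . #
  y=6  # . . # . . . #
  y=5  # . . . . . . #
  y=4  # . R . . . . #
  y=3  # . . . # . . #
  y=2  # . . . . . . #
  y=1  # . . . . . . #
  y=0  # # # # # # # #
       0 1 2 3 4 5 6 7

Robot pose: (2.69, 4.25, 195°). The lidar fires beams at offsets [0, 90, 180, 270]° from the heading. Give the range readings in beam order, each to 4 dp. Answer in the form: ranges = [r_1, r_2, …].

ranges = [1.7496, 3.3646, 4.4620, 3.8823]

beam 1: φ=0°, α=195°
  direction (-0.9659, -0.2588); cell (2,4); t to first gridline: x 0.7143, y 0.9659 (then +1.0353 / +3.8637)
    (1,4) via x @ 0.7143
    (1,3) via y @ 0.9659
    (0,3) via x @ 1.7496  # hit
  → r_1 = 1.7496
beam 2: φ=90°, α=285°
  direction (0.2588, -0.9659); cell (2,4); t to first gridline: x 1.1977, y 0.2588 (then +3.8637 / +1.0353)
    (2,3) via y @ 0.2588
    (3,3) via x @ 1.1977
    (3,2) via y @ 1.2941
    (3,1) via y @ 2.3294
    (3,0) via y @ 3.3646  # hit
  → r_2 = 3.3646
beam 3: φ=180°, α=15°
  direction (0.9659, 0.2588); cell (2,4); t to first gridline: x 0.3209, y 2.8978 (then +1.0353 / +3.8637)
    (3,4) via x @ 0.3209
    (4,4) via x @ 1.3562
    (5,4) via x @ 2.3915
    (5,5) via y @ 2.8978
    (6,5) via x @ 3.4268
    (7,5) via x @ 4.4620  # hit
  → r_3 = 4.4620
beam 4: φ=270°, α=105°
  direction (-0.2588, 0.9659); cell (2,4); t to first gridline: x 2.6660, y 0.7765 (then +3.8637 / +1.0353)
    (2,5) via y @ 0.7765
    (2,6) via y @ 1.8117
    (1,6) via x @ 2.6660
    (1,7) via y @ 2.8470
    (1,8) via y @ 3.8823  # hit
  → r_4 = 3.8823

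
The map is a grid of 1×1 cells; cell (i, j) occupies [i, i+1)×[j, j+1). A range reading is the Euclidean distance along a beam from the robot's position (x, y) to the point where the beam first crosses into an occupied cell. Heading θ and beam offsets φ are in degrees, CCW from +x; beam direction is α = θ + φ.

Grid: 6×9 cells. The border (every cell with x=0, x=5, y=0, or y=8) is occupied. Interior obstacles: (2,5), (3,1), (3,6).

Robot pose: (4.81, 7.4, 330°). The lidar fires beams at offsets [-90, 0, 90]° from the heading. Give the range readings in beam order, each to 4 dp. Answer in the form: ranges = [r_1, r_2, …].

beam 1: φ=-90°, α=240°
  dir = (cos 240°, sin 240°) = (-0.5000, -0.8660); from cell (4,7)
  next x-line at t=1.6200, next y-line at t=0.4619; Δt_x=2.0000, Δt_y=1.1547
    y: enter (4,6) at t=0.4619
    y: enter (4,5) at t=1.6166
    x: enter (3,5) at t=1.6200
    y: enter (3,4) at t=2.7713
    x: enter (2,4) at t=3.6200
    y: enter (2,3) at t=3.9260
    y: enter (2,2) at t=5.0807
    x: enter (1,2) at t=5.6200
    y: enter (1,1) at t=6.2354
    y: enter (1,0) at t=7.3901 ← occupied
  → r_1 = 7.3901
beam 2: φ=0°, α=330°
  dir = (cos 330°, sin 330°) = (0.8660, -0.5000); from cell (4,7)
  next x-line at t=0.2194, next y-line at t=0.8000; Δt_x=1.1547, Δt_y=2.0000
    x: enter (5,7) at t=0.2194 ← occupied
  → r_2 = 0.2194
beam 3: φ=90°, α=60°
  dir = (cos 60°, sin 60°) = (0.5000, 0.8660); from cell (4,7)
  next x-line at t=0.3800, next y-line at t=0.6928; Δt_x=2.0000, Δt_y=1.1547
    x: enter (5,7) at t=0.3800 ← occupied
  → r_3 = 0.3800

ranges = [7.3901, 0.2194, 0.3800]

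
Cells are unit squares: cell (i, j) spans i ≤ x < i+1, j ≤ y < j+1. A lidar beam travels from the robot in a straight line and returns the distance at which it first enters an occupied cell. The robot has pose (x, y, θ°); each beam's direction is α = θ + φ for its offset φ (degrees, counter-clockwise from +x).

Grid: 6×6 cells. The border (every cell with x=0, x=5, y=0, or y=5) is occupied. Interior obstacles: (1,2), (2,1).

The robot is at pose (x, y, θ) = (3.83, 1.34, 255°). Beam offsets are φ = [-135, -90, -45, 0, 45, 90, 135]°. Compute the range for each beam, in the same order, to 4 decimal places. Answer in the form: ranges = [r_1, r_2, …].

beam 1: φ=-135°, α=120°
  cosα=-0.5000 sinα=0.8660 | (3,1) | tMaxX 1.6600 tMaxY 0.7621 | tΔX 2.0000 tΔY 1.1547
    t=0.7621 [y] (3,2)
    t=1.6600 [x] (2,2)
    t=1.9168 [y] (2,3)
    t=3.0715 [y] (2,4)
    t=3.6600 [x] (1,4)
    t=4.2262 [y] (1,5) — stop
  → r_1 = 4.2262
beam 2: φ=-90°, α=165°
  cosα=-0.9659 sinα=0.2588 | (3,1) | tMaxX 0.8593 tMaxY 2.5500 | tΔX 1.0353 tΔY 3.8637
    t=0.8593 [x] (2,1) — stop
  → r_2 = 0.8593
beam 3: φ=-45°, α=210°
  cosα=-0.8660 sinα=-0.5000 | (3,1) | tMaxX 0.9584 tMaxY 0.6800 | tΔX 1.1547 tΔY 2.0000
    t=0.6800 [y] (3,0) — stop
  → r_3 = 0.6800
beam 4: φ=0°, α=255°
  cosα=-0.2588 sinα=-0.9659 | (3,1) | tMaxX 3.2069 tMaxY 0.3520 | tΔX 3.8637 tΔY 1.0353
    t=0.3520 [y] (3,0) — stop
  → r_4 = 0.3520
beam 5: φ=45°, α=300°
  cosα=0.5000 sinα=-0.8660 | (3,1) | tMaxX 0.3400 tMaxY 0.3926 | tΔX 2.0000 tΔY 1.1547
    t=0.3400 [x] (4,1)
    t=0.3926 [y] (4,0) — stop
  → r_5 = 0.3926
beam 6: φ=90°, α=345°
  cosα=0.9659 sinα=-0.2588 | (3,1) | tMaxX 0.1760 tMaxY 1.3137 | tΔX 1.0353 tΔY 3.8637
    t=0.1760 [x] (4,1)
    t=1.2113 [x] (5,1) — stop
  → r_6 = 1.2113
beam 7: φ=135°, α=30°
  cosα=0.8660 sinα=0.5000 | (3,1) | tMaxX 0.1963 tMaxY 1.3200 | tΔX 1.1547 tΔY 2.0000
    t=0.1963 [x] (4,1)
    t=1.3200 [y] (4,2)
    t=1.3510 [x] (5,2) — stop
  → r_7 = 1.3510

ranges = [4.2262, 0.8593, 0.6800, 0.3520, 0.3926, 1.2113, 1.3510]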